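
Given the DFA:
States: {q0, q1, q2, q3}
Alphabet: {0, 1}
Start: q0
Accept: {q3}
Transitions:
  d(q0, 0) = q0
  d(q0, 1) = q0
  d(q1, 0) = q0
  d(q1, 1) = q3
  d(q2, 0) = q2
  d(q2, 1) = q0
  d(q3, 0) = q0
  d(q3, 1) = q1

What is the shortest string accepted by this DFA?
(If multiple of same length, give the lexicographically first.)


BFS by string length (lex-first path to each state shown):
  len 0: q0<-""
  len 1: q0<-"0"
  len 2: q0<-"00"
  len 3: q0<-"000"
  len 4: q0<-"0000"
  len 5: q0<-"00000"
  len 6: q0<-"000000"
  len 7: q0<-"0000000"
  len 8: q0<-"00000000"

No string accepted (empty language)


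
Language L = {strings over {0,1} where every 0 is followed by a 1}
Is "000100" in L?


'00' present: True; ends with '0': True

No, "000100" is not in L


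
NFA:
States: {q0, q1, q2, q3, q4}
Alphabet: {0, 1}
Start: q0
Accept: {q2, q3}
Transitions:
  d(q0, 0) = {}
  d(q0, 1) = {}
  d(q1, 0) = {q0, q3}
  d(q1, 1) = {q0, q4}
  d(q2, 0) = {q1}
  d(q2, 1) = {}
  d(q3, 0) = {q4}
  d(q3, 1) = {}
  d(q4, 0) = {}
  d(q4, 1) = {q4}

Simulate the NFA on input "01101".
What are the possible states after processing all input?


Start: {q0}
  --0--> {}
  --1--> {}
  --1--> {}
  --0--> {}
  --1--> {}

{} (empty set, no valid transitions)


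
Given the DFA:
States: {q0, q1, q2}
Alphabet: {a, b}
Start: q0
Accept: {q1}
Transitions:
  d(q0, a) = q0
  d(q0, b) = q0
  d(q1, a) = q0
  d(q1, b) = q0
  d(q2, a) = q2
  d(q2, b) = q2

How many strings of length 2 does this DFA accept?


Enumerating all length-2 strings:
  "aa" -> q0 [reject]
  "ab" -> q0 [reject]
  "ba" -> q0 [reject]
  "bb" -> q0 [reject]

0 out of 4


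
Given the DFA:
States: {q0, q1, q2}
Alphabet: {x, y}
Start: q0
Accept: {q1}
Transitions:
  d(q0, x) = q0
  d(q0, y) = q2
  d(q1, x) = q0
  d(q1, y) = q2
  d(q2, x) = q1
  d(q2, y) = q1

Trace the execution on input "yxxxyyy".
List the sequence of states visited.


Input: yxxxyyy
d(q0, y) = q2
d(q2, x) = q1
d(q1, x) = q0
d(q0, x) = q0
d(q0, y) = q2
d(q2, y) = q1
d(q1, y) = q2


q0 -> q2 -> q1 -> q0 -> q0 -> q2 -> q1 -> q2


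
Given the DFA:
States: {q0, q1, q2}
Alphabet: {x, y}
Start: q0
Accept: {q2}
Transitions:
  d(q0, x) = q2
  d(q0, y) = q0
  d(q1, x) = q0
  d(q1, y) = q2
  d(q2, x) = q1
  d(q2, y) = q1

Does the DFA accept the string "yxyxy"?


Trace: q0 -> q0 -> q2 -> q1 -> q0 -> q0
Final state: q0
Accept states: {q2}

No, rejected (final state q0 is not an accept state)


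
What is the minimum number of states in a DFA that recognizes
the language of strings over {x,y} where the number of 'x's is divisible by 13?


States track (count of 'x') mod 13.
Need 13 states: one per remainder 0..12; accept = remainder 0.

13


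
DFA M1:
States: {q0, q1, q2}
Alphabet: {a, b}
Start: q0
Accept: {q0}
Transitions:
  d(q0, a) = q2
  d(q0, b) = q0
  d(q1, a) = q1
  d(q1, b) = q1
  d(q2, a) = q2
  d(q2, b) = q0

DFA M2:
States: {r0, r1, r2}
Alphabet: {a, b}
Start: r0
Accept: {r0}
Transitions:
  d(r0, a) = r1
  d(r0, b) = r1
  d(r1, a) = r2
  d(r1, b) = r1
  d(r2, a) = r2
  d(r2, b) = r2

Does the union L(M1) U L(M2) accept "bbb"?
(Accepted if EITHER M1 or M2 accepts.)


M1: final=q0 accepted=True
M2: final=r1 accepted=False

Yes, union accepts


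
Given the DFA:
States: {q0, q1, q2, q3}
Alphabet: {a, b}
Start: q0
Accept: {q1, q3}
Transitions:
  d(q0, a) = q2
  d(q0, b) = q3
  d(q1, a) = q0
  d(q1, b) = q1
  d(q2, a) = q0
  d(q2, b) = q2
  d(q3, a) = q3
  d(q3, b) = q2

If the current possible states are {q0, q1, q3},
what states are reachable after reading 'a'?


Apply transition on 'a' from each current state:
  d(q0, a) = q2
  d(q1, a) = q0
  d(q3, a) = q3

{q0, q2, q3}


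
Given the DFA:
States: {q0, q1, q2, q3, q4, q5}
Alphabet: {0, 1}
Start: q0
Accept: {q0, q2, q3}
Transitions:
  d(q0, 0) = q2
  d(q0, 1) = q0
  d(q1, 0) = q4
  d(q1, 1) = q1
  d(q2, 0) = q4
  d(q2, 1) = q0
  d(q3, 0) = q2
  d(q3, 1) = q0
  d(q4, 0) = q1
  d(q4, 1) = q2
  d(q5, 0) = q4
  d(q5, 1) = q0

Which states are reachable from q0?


BFS from q0:
  layer 0: {q0}
  layer 1: {q2}
  layer 2: {q4}
  layer 3: {q1}

{q0, q1, q2, q4}


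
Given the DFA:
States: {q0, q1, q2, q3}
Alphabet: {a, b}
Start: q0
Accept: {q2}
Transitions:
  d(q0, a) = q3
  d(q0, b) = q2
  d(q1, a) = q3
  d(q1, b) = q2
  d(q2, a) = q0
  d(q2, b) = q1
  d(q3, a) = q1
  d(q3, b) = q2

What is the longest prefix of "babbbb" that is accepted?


Run the DFA, marking each prefix where the state is accepting:
  "" -> q0 [reject]
  "b" -> q2 [accept]
  "ba" -> q0 [reject]
  "bab" -> q2 [accept]
  "babb" -> q1 [reject]
  "babbb" -> q2 [accept]
  "babbbb" -> q1 [reject]

"babbb"


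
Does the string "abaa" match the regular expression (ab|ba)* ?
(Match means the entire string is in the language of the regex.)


|string| = 4; first = 'a'; last = 'a'

No, "abaa" does not match (ab|ba)*


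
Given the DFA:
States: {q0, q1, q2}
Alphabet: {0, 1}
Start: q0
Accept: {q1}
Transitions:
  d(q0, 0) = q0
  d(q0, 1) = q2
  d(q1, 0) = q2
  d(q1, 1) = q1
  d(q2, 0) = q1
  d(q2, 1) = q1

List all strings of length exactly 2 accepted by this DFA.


All strings of length 2: 4 total
Accepted: 2

"10", "11"


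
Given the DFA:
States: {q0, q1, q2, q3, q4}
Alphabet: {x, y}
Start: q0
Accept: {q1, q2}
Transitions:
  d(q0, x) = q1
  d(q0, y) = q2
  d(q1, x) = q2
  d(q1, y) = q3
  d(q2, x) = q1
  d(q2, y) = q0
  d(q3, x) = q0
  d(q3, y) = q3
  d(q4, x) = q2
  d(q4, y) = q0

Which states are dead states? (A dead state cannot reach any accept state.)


Forward reachability from each state:
  q0 -> reaches accept state q1 (live)
  q1 -> reaches accept state q1 (live)
  q2 -> reaches accept state q1 (live)
  q3 -> reaches accept state q1 (live)
  q4 -> reaches accept state q1 (live)

None (all states can reach an accept state)


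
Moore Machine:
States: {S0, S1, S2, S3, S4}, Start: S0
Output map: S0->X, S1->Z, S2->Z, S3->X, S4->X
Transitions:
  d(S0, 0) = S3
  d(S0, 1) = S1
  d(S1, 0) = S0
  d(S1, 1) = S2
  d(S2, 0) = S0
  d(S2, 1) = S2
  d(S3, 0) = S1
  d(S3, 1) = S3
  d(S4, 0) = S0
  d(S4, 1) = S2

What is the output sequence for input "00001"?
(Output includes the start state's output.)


Start: S0 (output X)
  --0--> S3 (output X)
  --0--> S1 (output Z)
  --0--> S0 (output X)
  --0--> S3 (output X)
  --1--> S3 (output X)

"XXZXXX"


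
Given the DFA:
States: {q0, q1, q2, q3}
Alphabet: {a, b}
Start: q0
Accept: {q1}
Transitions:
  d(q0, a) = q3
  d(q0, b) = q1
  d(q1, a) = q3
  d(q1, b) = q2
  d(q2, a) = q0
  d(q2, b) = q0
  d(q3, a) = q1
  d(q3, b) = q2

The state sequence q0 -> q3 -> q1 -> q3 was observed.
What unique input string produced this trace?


Trace back each transition to find the symbol:
  q0 --[a]--> q3
  q3 --[a]--> q1
  q1 --[a]--> q3

"aaa"


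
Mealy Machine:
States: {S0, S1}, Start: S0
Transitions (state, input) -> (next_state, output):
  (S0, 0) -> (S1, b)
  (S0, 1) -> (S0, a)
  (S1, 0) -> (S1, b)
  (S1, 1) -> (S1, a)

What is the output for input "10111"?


Step-by-step:
  (S0, 1) -> (S0, a)
  (S0, 0) -> (S1, b)
  (S1, 1) -> (S1, a)
  (S1, 1) -> (S1, a)
  (S1, 1) -> (S1, a)

"abaaa"


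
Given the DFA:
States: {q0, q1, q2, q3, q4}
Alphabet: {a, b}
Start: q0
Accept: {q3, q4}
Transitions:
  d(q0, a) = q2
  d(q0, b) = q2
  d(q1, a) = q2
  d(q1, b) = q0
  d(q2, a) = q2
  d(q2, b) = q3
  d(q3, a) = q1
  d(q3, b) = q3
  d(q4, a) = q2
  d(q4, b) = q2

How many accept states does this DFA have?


Accept states listed: {q3, q4}
Counting: q3(1) q4(2)

2


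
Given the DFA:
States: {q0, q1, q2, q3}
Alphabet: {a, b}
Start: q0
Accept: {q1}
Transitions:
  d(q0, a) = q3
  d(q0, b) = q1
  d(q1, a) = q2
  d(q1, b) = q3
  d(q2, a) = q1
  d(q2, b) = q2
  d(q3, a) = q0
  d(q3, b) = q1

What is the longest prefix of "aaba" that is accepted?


Run the DFA, marking each prefix where the state is accepting:
  "" -> q0 [reject]
  "a" -> q3 [reject]
  "aa" -> q0 [reject]
  "aab" -> q1 [accept]
  "aaba" -> q2 [reject]

"aab"


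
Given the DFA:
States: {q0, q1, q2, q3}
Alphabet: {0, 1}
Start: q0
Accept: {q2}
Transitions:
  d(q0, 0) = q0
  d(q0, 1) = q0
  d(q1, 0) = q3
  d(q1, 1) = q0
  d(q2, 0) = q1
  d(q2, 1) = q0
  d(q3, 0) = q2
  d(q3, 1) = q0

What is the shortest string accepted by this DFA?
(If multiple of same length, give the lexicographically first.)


BFS by string length (lex-first path to each state shown):
  len 0: q0<-""
  len 1: q0<-"0"
  len 2: q0<-"00"
  len 3: q0<-"000"
  len 4: q0<-"0000"
  len 5: q0<-"00000"
  len 6: q0<-"000000"
  len 7: q0<-"0000000"
  len 8: q0<-"00000000"

No string accepted (empty language)


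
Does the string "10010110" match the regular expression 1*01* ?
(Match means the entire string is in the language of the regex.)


|string| = 8; first = '1'; last = '0'

No, "10010110" does not match 1*01*


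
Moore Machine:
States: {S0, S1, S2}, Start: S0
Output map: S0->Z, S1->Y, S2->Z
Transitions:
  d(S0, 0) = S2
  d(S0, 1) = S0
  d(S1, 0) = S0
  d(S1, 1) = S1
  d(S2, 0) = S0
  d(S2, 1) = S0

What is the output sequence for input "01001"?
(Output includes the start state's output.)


Start: S0 (output Z)
  --0--> S2 (output Z)
  --1--> S0 (output Z)
  --0--> S2 (output Z)
  --0--> S0 (output Z)
  --1--> S0 (output Z)

"ZZZZZZ"


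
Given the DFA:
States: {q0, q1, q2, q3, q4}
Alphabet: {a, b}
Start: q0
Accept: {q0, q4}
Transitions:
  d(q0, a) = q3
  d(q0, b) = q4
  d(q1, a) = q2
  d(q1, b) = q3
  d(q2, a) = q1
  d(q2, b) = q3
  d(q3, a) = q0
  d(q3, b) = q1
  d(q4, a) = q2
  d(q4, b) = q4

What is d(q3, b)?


Looking up transition d(q3, b)

q1


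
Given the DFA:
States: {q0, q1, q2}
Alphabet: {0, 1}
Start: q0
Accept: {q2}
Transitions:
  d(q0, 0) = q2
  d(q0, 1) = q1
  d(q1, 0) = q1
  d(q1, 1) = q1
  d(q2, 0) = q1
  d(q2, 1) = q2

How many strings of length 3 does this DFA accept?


Enumerating all length-3 strings:
  "000" -> q1 [reject]
  "001" -> q1 [reject]
  "010" -> q1 [reject]
  "011" -> q2 [accept]
  "100" -> q1 [reject]
  "101" -> q1 [reject]
  "110" -> q1 [reject]
  "111" -> q1 [reject]

1 out of 8


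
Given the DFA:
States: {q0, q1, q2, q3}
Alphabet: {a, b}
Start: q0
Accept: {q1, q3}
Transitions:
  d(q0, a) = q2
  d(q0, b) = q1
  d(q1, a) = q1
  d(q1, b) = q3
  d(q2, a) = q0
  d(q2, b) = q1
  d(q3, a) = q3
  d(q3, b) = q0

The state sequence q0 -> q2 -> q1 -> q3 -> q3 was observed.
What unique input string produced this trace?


Trace back each transition to find the symbol:
  q0 --[a]--> q2
  q2 --[b]--> q1
  q1 --[b]--> q3
  q3 --[a]--> q3

"abba"


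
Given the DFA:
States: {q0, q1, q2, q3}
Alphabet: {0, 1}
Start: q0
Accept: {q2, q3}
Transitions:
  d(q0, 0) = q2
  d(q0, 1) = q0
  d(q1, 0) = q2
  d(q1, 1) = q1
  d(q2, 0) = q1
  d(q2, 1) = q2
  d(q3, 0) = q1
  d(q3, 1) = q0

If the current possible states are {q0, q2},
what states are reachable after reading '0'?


Apply transition on '0' from each current state:
  d(q0, 0) = q2
  d(q2, 0) = q1

{q1, q2}


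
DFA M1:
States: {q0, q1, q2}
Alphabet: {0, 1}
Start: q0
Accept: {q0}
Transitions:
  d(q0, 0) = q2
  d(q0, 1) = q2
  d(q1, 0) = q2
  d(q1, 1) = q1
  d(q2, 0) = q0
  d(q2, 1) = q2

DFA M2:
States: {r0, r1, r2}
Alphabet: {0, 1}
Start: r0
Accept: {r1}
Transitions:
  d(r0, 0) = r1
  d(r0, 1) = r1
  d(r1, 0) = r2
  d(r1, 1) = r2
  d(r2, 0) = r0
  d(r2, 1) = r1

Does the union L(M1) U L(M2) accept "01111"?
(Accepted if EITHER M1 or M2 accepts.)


M1: final=q2 accepted=False
M2: final=r1 accepted=True

Yes, union accepts


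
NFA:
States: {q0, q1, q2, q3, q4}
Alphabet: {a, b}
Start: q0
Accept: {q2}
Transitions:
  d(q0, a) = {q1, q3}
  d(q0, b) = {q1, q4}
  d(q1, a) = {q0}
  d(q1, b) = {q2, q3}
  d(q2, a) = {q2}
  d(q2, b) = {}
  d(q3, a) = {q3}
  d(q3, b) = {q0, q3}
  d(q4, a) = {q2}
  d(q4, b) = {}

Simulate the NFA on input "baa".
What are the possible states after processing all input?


Start: {q0}
  --b--> {q1, q4}
  --a--> {q0, q2}
  --a--> {q1, q2, q3}

{q1, q2, q3}


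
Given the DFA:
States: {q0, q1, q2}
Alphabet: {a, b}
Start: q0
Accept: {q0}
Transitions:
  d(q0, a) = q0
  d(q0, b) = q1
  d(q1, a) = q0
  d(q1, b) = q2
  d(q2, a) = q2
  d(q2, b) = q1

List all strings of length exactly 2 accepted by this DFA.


All strings of length 2: 4 total
Accepted: 2

"aa", "ba"


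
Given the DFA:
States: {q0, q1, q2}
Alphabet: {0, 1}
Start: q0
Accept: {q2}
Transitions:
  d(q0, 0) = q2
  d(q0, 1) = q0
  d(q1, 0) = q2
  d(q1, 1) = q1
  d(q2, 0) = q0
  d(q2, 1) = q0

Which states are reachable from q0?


BFS from q0:
  layer 0: {q0}
  layer 1: {q2}

{q0, q2}


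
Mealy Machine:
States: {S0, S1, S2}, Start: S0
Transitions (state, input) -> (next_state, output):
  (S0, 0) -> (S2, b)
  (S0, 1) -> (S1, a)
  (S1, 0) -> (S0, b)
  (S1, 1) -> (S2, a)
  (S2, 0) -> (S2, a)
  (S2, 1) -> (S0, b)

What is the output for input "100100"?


Step-by-step:
  (S0, 1) -> (S1, a)
  (S1, 0) -> (S0, b)
  (S0, 0) -> (S2, b)
  (S2, 1) -> (S0, b)
  (S0, 0) -> (S2, b)
  (S2, 0) -> (S2, a)

"abbbba"


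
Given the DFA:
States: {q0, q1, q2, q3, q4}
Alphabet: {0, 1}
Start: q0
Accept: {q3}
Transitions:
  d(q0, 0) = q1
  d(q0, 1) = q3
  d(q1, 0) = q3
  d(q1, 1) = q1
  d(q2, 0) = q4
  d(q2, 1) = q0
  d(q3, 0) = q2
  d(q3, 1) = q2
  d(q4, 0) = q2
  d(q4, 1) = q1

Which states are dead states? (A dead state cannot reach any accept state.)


Forward reachability from each state:
  q0 -> reaches accept state q3 (live)
  q1 -> reaches accept state q3 (live)
  q2 -> reaches accept state q3 (live)
  q3 -> reaches accept state q3 (live)
  q4 -> reaches accept state q3 (live)

None (all states can reach an accept state)


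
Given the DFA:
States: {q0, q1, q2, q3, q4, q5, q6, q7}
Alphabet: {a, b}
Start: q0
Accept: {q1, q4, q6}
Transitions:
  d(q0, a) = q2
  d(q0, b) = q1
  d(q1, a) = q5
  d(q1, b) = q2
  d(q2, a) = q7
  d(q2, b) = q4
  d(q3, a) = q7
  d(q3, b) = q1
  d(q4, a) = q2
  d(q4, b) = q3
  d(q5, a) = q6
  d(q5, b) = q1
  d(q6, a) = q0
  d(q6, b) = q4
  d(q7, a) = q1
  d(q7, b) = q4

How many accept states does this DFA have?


Accept states listed: {q1, q4, q6}
Counting: q1(1) q4(2) q6(3)

3


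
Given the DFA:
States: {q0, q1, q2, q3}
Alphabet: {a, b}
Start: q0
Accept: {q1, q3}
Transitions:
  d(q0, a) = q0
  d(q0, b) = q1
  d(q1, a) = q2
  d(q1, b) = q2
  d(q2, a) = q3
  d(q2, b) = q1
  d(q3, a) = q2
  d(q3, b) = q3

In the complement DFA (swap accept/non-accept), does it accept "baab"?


Trace: q0 -> q1 -> q2 -> q3 -> q3
Final: q3
Original accept: {q1, q3}
Complement: q3 is in original accept

No, complement rejects (original accepts)


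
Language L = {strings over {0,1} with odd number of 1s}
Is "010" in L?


count('1') = 1; 1 mod 2 = 1

Yes, "010" is in L


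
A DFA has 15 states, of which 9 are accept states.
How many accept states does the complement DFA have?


Complement swaps accept and non-accept states.
15 - 9 = 6

6


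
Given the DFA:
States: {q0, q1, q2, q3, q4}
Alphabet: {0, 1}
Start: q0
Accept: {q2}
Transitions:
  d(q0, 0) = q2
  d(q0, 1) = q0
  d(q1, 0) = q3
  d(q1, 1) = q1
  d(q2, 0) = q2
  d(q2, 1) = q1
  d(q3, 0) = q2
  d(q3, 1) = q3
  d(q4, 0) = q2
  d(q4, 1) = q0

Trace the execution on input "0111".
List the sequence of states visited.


Input: 0111
d(q0, 0) = q2
d(q2, 1) = q1
d(q1, 1) = q1
d(q1, 1) = q1


q0 -> q2 -> q1 -> q1 -> q1


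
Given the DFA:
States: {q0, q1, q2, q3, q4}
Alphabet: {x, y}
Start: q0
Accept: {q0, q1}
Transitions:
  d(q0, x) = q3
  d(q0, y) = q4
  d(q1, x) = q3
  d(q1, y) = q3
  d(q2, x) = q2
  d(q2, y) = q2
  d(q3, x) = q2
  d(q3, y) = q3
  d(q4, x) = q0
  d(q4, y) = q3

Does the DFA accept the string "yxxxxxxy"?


Trace: q0 -> q4 -> q0 -> q3 -> q2 -> q2 -> q2 -> q2 -> q2
Final state: q2
Accept states: {q0, q1}

No, rejected (final state q2 is not an accept state)


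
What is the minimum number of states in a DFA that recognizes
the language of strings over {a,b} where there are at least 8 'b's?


States: count = 0, 1, ..., 7, and a final '>= 8' state.
Total: 8 + 1 = 9. Accept = '>= 8' state.

9


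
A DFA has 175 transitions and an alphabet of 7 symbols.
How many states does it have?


Each state has exactly one transition per symbol.
states = transitions / |alphabet| = 175 / 7 = 25

25


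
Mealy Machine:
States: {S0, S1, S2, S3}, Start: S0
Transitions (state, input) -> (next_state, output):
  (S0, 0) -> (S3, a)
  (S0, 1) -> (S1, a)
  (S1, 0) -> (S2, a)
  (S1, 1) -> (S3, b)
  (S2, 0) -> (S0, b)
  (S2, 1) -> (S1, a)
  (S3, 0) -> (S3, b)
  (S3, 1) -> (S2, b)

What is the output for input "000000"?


Step-by-step:
  (S0, 0) -> (S3, a)
  (S3, 0) -> (S3, b)
  (S3, 0) -> (S3, b)
  (S3, 0) -> (S3, b)
  (S3, 0) -> (S3, b)
  (S3, 0) -> (S3, b)

"abbbbb"


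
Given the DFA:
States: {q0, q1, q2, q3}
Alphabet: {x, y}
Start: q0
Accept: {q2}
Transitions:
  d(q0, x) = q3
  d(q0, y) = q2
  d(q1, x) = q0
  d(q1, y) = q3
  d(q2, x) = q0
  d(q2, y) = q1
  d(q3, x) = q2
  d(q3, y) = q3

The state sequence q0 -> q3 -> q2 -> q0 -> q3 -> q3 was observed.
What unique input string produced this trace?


Trace back each transition to find the symbol:
  q0 --[x]--> q3
  q3 --[x]--> q2
  q2 --[x]--> q0
  q0 --[x]--> q3
  q3 --[y]--> q3

"xxxxy"


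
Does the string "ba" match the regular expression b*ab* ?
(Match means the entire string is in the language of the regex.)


|string| = 2; first = 'b'; last = 'a'

Yes, "ba" matches b*ab*


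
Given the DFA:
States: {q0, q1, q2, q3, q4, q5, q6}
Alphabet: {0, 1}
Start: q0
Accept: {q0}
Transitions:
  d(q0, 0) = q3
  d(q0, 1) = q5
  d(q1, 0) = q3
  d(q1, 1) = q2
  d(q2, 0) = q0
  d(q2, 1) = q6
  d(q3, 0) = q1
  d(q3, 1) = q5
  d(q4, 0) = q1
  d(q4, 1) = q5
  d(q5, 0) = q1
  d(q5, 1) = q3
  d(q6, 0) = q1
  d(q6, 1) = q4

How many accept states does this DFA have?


Accept states listed: {q0}
Counting: q0(1)

1


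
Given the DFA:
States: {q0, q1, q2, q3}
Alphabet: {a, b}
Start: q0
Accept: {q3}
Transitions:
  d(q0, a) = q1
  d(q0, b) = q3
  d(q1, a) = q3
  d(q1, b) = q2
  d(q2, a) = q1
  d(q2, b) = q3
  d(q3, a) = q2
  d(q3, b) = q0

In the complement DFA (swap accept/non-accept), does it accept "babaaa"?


Trace: q0 -> q3 -> q2 -> q3 -> q2 -> q1 -> q3
Final: q3
Original accept: {q3}
Complement: q3 is in original accept

No, complement rejects (original accepts)


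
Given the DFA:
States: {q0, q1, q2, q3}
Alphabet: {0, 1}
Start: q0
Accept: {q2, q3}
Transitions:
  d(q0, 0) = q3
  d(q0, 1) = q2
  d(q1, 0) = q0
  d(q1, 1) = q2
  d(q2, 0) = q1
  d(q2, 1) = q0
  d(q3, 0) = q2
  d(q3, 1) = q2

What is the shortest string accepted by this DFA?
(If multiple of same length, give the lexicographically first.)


BFS by string length (lex-first path to each state shown):
  len 0: q0<-""
  len 1: q2<-"1", q3<-"0"
Found accept state at length 1.

"0"


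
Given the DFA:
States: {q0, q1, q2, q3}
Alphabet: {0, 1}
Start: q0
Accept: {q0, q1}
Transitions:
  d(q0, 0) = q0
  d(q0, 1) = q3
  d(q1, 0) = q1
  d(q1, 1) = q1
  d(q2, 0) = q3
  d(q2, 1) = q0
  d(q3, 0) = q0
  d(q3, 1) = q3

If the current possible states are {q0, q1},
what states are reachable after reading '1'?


Apply transition on '1' from each current state:
  d(q0, 1) = q3
  d(q1, 1) = q1

{q1, q3}


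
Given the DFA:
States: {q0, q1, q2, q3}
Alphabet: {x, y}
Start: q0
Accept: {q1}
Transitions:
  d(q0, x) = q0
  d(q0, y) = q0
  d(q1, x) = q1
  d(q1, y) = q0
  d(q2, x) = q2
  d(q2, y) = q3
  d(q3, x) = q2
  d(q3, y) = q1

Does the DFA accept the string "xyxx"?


Trace: q0 -> q0 -> q0 -> q0 -> q0
Final state: q0
Accept states: {q1}

No, rejected (final state q0 is not an accept state)


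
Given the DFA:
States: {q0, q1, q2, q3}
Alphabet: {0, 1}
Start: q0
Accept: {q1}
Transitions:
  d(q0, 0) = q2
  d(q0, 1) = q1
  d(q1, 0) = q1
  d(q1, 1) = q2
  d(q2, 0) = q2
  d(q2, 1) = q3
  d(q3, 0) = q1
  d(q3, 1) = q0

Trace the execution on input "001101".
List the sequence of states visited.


Input: 001101
d(q0, 0) = q2
d(q2, 0) = q2
d(q2, 1) = q3
d(q3, 1) = q0
d(q0, 0) = q2
d(q2, 1) = q3


q0 -> q2 -> q2 -> q3 -> q0 -> q2 -> q3


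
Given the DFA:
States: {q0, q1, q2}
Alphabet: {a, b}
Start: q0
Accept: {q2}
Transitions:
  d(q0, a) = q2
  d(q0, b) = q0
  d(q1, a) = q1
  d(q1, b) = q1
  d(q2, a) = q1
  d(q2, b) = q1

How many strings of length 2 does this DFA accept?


Enumerating all length-2 strings:
  "aa" -> q1 [reject]
  "ab" -> q1 [reject]
  "ba" -> q2 [accept]
  "bb" -> q0 [reject]

1 out of 4


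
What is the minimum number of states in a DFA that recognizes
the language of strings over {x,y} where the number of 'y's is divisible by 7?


States track (count of 'y') mod 7.
Need 7 states: one per remainder 0..6; accept = remainder 0.

7


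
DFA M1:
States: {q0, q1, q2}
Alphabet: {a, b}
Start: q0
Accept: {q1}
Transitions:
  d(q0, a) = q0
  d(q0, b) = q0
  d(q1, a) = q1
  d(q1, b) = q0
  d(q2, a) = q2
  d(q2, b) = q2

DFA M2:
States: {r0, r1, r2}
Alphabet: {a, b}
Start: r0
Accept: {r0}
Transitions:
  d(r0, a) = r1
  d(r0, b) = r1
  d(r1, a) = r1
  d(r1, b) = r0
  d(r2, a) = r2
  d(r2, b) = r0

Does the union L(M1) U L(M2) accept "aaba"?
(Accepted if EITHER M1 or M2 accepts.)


M1: final=q0 accepted=False
M2: final=r1 accepted=False

No, union rejects (neither accepts)


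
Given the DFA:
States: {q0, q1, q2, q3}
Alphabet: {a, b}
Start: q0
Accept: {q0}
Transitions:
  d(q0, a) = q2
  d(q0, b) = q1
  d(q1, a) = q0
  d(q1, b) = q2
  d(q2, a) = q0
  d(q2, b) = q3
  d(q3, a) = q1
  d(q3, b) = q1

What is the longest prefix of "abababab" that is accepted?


Run the DFA, marking each prefix where the state is accepting:
  "" -> q0 [accept]
  "a" -> q2 [reject]
  "ab" -> q3 [reject]
  "aba" -> q1 [reject]
  "abab" -> q2 [reject]
  "ababa" -> q0 [accept]
  "ababab" -> q1 [reject]
  "abababa" -> q0 [accept]
  "abababab" -> q1 [reject]

"abababa"


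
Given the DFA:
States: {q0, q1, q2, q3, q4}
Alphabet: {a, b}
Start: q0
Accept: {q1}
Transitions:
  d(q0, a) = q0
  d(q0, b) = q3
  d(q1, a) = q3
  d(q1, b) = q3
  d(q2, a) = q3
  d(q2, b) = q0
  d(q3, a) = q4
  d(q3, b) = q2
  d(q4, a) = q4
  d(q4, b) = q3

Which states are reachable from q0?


BFS from q0:
  layer 0: {q0}
  layer 1: {q3}
  layer 2: {q2, q4}

{q0, q2, q3, q4}


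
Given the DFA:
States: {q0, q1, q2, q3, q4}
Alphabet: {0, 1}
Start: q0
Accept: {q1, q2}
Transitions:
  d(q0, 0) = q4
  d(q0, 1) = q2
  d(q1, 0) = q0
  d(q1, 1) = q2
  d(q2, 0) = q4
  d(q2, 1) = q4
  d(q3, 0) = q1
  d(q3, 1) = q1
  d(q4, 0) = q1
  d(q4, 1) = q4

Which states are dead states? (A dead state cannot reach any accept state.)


Forward reachability from each state:
  q0 -> reaches accept state q1 (live)
  q1 -> reaches accept state q1 (live)
  q2 -> reaches accept state q1 (live)
  q3 -> reaches accept state q1 (live)
  q4 -> reaches accept state q1 (live)

None (all states can reach an accept state)


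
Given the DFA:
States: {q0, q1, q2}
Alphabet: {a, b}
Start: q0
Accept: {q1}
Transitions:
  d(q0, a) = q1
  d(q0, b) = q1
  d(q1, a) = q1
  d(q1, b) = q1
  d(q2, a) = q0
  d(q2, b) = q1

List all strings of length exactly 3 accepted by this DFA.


All strings of length 3: 8 total
Accepted: 8

"aaa", "aab", "aba", "abb", "baa", "bab", "bba", "bbb"


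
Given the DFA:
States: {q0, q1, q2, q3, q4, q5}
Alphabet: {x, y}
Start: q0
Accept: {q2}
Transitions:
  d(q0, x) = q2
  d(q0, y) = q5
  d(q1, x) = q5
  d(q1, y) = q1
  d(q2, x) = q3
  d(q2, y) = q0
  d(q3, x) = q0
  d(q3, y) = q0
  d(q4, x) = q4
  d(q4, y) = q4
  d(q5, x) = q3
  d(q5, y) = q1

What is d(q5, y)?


Looking up transition d(q5, y)

q1


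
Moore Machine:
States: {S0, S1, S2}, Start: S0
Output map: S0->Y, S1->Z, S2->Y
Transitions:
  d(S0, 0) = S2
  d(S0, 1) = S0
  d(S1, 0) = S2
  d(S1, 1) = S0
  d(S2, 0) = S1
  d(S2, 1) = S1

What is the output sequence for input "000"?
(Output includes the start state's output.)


Start: S0 (output Y)
  --0--> S2 (output Y)
  --0--> S1 (output Z)
  --0--> S2 (output Y)

"YYZY"


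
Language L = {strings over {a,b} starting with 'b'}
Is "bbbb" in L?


first symbol = 'b'

Yes, "bbbb" is in L


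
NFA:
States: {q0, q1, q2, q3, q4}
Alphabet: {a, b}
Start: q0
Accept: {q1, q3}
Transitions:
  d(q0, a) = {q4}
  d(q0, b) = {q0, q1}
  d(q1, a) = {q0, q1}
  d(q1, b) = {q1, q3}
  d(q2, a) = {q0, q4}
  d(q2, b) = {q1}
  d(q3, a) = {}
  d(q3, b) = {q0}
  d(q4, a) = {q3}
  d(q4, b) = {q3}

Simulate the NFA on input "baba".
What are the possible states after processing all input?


Start: {q0}
  --b--> {q0, q1}
  --a--> {q0, q1, q4}
  --b--> {q0, q1, q3}
  --a--> {q0, q1, q4}

{q0, q1, q4}


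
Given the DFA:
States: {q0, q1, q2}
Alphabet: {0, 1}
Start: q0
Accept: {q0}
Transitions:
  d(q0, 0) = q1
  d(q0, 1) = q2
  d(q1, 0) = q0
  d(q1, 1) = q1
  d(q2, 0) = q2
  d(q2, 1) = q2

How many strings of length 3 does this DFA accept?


Enumerating all length-3 strings:
  "000" -> q1 [reject]
  "001" -> q2 [reject]
  "010" -> q0 [accept]
  "011" -> q1 [reject]
  "100" -> q2 [reject]
  "101" -> q2 [reject]
  "110" -> q2 [reject]
  "111" -> q2 [reject]

1 out of 8


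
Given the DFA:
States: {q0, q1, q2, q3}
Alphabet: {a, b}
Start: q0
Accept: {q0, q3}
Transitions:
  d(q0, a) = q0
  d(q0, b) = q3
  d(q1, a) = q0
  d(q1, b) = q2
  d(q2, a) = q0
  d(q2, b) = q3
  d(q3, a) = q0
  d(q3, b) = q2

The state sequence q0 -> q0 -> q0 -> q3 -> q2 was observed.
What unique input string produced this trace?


Trace back each transition to find the symbol:
  q0 --[a]--> q0
  q0 --[a]--> q0
  q0 --[b]--> q3
  q3 --[b]--> q2

"aabb"


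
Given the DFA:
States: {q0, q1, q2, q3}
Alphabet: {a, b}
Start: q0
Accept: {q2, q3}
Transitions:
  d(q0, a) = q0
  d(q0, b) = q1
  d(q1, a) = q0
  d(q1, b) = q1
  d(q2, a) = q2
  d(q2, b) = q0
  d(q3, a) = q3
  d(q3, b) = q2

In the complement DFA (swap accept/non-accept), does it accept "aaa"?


Trace: q0 -> q0 -> q0 -> q0
Final: q0
Original accept: {q2, q3}
Complement: q0 is not in original accept

Yes, complement accepts (original rejects)


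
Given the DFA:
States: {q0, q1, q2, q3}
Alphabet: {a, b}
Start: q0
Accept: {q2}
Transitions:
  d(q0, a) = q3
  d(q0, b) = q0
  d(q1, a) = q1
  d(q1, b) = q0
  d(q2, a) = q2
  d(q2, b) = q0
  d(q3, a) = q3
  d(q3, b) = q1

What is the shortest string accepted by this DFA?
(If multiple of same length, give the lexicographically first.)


BFS by string length (lex-first path to each state shown):
  len 0: q0<-""
  len 1: q0<-"b", q3<-"a"
  len 2: q0<-"bb", q1<-"ab", q3<-"aa"
  len 3: q0<-"abb", q1<-"aab", q3<-"aaa"
  len 4: q0<-"aabb", q1<-"aaab", q3<-"aaaa"
  len 5: q0<-"aaabb", q1<-"aaaab", q3<-"aaaaa"
  len 6: q0<-"aaaabb", q1<-"aaaaab", q3<-"aaaaaa"
  len 7: q0<-"aaaaabb", q1<-"aaaaaab", q3<-"aaaaaaa"
  len 8: q0<-"aaaaaabb", q1<-"aaaaaaab", q3<-"aaaaaaaa"

No string accepted (empty language)


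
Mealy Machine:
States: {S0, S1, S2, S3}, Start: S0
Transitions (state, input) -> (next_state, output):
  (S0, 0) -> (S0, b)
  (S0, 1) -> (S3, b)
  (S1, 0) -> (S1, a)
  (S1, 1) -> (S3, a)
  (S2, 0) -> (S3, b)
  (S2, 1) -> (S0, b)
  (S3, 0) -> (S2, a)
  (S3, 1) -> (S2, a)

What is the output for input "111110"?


Step-by-step:
  (S0, 1) -> (S3, b)
  (S3, 1) -> (S2, a)
  (S2, 1) -> (S0, b)
  (S0, 1) -> (S3, b)
  (S3, 1) -> (S2, a)
  (S2, 0) -> (S3, b)

"babbab"


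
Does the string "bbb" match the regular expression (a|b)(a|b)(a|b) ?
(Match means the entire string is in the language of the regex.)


|string| = 3; first = 'b'; last = 'b'

Yes, "bbb" matches (a|b)(a|b)(a|b)


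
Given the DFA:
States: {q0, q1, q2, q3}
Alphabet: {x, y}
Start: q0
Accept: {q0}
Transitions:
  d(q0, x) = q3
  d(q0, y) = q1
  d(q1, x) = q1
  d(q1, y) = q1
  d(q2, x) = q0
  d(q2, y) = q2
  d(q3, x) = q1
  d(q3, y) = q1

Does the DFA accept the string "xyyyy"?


Trace: q0 -> q3 -> q1 -> q1 -> q1 -> q1
Final state: q1
Accept states: {q0}

No, rejected (final state q1 is not an accept state)


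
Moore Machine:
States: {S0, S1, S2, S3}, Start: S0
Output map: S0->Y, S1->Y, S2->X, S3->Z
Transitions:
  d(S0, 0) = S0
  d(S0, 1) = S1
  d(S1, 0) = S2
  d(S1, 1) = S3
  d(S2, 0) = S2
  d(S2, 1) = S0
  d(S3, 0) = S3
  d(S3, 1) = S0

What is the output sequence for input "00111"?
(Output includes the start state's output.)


Start: S0 (output Y)
  --0--> S0 (output Y)
  --0--> S0 (output Y)
  --1--> S1 (output Y)
  --1--> S3 (output Z)
  --1--> S0 (output Y)

"YYYYZY"


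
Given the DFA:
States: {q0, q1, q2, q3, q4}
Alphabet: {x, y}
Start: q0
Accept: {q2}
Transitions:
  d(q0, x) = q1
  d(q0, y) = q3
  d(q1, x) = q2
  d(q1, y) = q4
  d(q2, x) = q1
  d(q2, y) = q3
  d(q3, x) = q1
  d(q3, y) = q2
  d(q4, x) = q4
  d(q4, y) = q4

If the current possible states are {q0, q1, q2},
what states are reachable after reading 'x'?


Apply transition on 'x' from each current state:
  d(q0, x) = q1
  d(q1, x) = q2
  d(q2, x) = q1

{q1, q2}


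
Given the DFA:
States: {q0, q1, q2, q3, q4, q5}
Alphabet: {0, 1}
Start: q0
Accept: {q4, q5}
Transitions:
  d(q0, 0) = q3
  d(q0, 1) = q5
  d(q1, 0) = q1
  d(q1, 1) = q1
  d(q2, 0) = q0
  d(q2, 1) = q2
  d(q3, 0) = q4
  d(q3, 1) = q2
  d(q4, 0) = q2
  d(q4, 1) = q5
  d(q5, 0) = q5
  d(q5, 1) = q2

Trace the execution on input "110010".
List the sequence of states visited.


Input: 110010
d(q0, 1) = q5
d(q5, 1) = q2
d(q2, 0) = q0
d(q0, 0) = q3
d(q3, 1) = q2
d(q2, 0) = q0


q0 -> q5 -> q2 -> q0 -> q3 -> q2 -> q0


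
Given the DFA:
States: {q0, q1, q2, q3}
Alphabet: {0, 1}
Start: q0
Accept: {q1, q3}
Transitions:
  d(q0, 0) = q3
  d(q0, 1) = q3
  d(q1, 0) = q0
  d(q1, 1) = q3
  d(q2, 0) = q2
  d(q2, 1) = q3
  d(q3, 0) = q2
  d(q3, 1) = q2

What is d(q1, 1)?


Looking up transition d(q1, 1)

q3


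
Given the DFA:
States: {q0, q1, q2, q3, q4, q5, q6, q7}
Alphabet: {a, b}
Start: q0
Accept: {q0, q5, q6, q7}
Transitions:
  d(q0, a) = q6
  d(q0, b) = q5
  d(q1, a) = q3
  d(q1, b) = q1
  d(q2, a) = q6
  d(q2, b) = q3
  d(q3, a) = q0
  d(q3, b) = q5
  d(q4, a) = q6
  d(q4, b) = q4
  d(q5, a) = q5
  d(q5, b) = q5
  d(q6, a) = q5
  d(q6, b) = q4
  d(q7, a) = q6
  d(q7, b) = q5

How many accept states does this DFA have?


Accept states listed: {q0, q5, q6, q7}
Counting: q0(1) q5(2) q6(3) q7(4)

4


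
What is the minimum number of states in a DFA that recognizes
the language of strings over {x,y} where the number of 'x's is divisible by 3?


States track (count of 'x') mod 3.
Need 3 states: one per remainder 0..2; accept = remainder 0.

3


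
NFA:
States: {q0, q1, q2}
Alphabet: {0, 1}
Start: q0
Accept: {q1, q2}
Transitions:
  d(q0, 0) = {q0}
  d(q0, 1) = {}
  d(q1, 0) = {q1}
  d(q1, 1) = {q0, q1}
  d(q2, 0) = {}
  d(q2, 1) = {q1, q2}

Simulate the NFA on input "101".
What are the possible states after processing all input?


Start: {q0}
  --1--> {}
  --0--> {}
  --1--> {}

{} (empty set, no valid transitions)


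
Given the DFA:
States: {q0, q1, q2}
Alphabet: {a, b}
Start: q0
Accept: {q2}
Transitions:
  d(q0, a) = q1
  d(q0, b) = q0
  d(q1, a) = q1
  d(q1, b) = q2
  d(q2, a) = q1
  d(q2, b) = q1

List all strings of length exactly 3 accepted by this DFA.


All strings of length 3: 8 total
Accepted: 2

"aab", "bab"


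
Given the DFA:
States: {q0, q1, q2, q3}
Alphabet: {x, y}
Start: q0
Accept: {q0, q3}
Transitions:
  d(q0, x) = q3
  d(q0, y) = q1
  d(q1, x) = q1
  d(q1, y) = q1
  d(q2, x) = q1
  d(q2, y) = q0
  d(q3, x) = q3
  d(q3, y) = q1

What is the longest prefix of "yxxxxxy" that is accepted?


Run the DFA, marking each prefix where the state is accepting:
  "" -> q0 [accept]
  "y" -> q1 [reject]
  "yx" -> q1 [reject]
  "yxx" -> q1 [reject]
  "yxxx" -> q1 [reject]
  "yxxxx" -> q1 [reject]
  "yxxxxx" -> q1 [reject]
  "yxxxxxy" -> q1 [reject]

""


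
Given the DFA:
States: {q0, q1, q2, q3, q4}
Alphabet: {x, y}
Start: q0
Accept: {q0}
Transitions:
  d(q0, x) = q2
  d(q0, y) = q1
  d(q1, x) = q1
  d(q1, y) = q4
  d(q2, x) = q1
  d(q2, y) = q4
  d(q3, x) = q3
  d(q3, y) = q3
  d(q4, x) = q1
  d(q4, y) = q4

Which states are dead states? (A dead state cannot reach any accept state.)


Forward reachability from each state:
  q0 -> reaches accept state q0 (live)
  q1 -> reaches {q1, q4}, no accept state (dead)
  q2 -> reaches {q1, q2, q4}, no accept state (dead)
  q3 -> reaches {q3}, no accept state (dead)
  q4 -> reaches {q1, q4}, no accept state (dead)

{q1, q2, q3, q4}


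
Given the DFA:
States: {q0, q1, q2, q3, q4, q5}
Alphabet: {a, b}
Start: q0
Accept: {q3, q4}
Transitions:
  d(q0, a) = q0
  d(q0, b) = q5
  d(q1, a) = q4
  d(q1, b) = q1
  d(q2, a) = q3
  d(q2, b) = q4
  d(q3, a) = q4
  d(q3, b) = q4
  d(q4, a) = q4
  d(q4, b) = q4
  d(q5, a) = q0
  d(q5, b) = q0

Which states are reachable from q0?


BFS from q0:
  layer 0: {q0}
  layer 1: {q5}

{q0, q5}


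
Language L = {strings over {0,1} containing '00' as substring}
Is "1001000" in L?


'00' occurs at index 1

Yes, "1001000" is in L


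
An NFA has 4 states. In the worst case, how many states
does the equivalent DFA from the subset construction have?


Subset construction: one DFA state per subset of NFA states.
2^4 = 16

16


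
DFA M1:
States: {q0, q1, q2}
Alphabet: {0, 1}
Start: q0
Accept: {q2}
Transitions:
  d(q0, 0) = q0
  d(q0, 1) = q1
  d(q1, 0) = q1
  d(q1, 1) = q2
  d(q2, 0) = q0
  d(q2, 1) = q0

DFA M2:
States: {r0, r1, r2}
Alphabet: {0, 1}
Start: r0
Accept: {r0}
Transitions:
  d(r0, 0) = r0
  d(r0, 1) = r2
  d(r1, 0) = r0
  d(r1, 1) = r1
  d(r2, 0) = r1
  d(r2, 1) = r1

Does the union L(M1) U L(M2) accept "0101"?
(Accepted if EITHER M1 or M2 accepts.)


M1: final=q2 accepted=True
M2: final=r1 accepted=False

Yes, union accepts


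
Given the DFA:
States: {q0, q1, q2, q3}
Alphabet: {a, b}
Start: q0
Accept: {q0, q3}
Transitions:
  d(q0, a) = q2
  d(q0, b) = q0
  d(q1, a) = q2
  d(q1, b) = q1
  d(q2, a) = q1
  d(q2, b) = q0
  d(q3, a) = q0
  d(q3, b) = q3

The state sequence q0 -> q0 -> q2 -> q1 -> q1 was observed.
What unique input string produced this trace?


Trace back each transition to find the symbol:
  q0 --[b]--> q0
  q0 --[a]--> q2
  q2 --[a]--> q1
  q1 --[b]--> q1

"baab"


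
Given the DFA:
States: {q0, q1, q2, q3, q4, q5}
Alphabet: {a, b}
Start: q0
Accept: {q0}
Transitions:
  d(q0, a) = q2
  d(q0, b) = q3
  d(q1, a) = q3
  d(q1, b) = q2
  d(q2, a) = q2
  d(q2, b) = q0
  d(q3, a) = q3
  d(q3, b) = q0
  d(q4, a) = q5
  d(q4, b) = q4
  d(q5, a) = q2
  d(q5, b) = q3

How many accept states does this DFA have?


Accept states listed: {q0}
Counting: q0(1)

1


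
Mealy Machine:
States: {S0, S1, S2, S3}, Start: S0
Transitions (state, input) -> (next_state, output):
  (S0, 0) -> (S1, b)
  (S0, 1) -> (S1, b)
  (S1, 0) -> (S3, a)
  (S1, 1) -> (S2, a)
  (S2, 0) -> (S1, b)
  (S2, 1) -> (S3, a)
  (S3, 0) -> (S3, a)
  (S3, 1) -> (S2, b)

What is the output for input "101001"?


Step-by-step:
  (S0, 1) -> (S1, b)
  (S1, 0) -> (S3, a)
  (S3, 1) -> (S2, b)
  (S2, 0) -> (S1, b)
  (S1, 0) -> (S3, a)
  (S3, 1) -> (S2, b)

"babbab"


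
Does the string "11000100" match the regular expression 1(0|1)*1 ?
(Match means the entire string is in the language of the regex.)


|string| = 8; first = '1'; last = '0'

No, "11000100" does not match 1(0|1)*1


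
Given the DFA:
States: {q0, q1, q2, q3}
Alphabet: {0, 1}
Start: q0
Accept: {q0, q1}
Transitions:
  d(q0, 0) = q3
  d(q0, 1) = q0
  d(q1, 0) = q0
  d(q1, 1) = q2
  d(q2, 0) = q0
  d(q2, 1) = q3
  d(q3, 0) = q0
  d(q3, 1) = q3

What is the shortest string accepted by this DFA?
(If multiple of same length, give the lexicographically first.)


BFS by string length (lex-first path to each state shown):
  len 0: q0<-""
Found accept state at length 0.

"" (empty string)


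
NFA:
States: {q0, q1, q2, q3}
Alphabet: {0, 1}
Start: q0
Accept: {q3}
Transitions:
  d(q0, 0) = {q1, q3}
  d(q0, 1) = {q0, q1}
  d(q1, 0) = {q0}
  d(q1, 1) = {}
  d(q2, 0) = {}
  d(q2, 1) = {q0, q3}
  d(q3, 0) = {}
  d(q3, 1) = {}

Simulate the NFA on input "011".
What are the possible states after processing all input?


Start: {q0}
  --0--> {q1, q3}
  --1--> {}
  --1--> {}

{} (empty set, no valid transitions)


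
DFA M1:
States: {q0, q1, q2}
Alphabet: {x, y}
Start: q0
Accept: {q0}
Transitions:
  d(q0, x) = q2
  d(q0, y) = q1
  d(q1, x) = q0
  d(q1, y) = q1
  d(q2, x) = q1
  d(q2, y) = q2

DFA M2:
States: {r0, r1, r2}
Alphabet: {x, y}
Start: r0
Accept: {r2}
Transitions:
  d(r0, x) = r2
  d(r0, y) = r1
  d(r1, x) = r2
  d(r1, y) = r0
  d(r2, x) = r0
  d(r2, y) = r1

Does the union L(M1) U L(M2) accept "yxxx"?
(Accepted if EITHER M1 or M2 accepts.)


M1: final=q1 accepted=False
M2: final=r2 accepted=True

Yes, union accepts


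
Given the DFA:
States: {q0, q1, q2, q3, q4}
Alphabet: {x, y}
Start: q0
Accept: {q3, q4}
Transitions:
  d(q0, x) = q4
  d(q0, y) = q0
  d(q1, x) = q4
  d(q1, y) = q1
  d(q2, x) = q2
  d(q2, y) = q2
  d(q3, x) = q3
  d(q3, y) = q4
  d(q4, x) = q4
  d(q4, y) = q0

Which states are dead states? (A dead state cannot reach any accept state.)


Forward reachability from each state:
  q0 -> reaches accept state q4 (live)
  q1 -> reaches accept state q4 (live)
  q2 -> reaches {q2}, no accept state (dead)
  q3 -> reaches accept state q3 (live)
  q4 -> reaches accept state q4 (live)

{q2}


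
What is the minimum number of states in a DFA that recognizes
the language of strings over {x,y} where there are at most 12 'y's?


States: count = 0, 1, ..., 12 (all accepting; 13 states), plus a dead state for count > 12.
Total: 13 + 1 = 14.

14


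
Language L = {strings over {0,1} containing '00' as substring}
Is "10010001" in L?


'00' occurs at index 1

Yes, "10010001" is in L


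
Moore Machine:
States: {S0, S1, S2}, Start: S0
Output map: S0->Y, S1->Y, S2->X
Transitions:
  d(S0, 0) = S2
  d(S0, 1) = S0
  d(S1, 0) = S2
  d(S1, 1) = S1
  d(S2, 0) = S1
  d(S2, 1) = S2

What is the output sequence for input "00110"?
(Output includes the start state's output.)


Start: S0 (output Y)
  --0--> S2 (output X)
  --0--> S1 (output Y)
  --1--> S1 (output Y)
  --1--> S1 (output Y)
  --0--> S2 (output X)

"YXYYYX"


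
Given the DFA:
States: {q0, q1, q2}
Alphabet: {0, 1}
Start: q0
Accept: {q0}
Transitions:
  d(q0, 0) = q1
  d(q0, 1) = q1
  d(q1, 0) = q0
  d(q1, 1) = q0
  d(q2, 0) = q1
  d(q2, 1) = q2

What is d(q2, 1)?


Looking up transition d(q2, 1)

q2


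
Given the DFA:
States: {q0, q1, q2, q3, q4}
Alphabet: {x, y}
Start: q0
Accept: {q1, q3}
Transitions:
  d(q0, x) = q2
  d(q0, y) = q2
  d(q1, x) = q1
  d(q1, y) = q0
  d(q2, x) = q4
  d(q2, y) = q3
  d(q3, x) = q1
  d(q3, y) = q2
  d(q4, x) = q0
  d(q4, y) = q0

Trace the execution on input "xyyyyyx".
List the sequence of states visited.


Input: xyyyyyx
d(q0, x) = q2
d(q2, y) = q3
d(q3, y) = q2
d(q2, y) = q3
d(q3, y) = q2
d(q2, y) = q3
d(q3, x) = q1


q0 -> q2 -> q3 -> q2 -> q3 -> q2 -> q3 -> q1


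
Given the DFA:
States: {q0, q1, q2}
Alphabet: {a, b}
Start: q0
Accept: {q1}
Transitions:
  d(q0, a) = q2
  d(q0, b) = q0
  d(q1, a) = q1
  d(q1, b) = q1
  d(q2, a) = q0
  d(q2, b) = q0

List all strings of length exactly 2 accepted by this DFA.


All strings of length 2: 4 total
Accepted: 0

None


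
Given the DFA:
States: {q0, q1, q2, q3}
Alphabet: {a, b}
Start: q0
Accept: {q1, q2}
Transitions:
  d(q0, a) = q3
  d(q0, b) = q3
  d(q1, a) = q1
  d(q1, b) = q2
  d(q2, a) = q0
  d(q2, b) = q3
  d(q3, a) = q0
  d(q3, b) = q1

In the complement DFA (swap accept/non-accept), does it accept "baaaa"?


Trace: q0 -> q3 -> q0 -> q3 -> q0 -> q3
Final: q3
Original accept: {q1, q2}
Complement: q3 is not in original accept

Yes, complement accepts (original rejects)


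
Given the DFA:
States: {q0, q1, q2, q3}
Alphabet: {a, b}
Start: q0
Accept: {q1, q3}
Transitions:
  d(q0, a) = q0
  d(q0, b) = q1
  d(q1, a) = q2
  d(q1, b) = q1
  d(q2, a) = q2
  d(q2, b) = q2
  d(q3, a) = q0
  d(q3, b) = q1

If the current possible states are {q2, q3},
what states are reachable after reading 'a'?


Apply transition on 'a' from each current state:
  d(q2, a) = q2
  d(q3, a) = q0

{q0, q2}


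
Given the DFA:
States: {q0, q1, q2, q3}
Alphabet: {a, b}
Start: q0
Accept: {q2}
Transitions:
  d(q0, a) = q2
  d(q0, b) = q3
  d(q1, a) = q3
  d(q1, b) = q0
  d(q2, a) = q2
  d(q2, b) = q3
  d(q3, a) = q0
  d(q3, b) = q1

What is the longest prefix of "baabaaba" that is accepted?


Run the DFA, marking each prefix where the state is accepting:
  "" -> q0 [reject]
  "b" -> q3 [reject]
  "ba" -> q0 [reject]
  "baa" -> q2 [accept]
  "baab" -> q3 [reject]
  "baaba" -> q0 [reject]
  "baabaa" -> q2 [accept]
  "baabaab" -> q3 [reject]
  "baabaaba" -> q0 [reject]

"baabaa"
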